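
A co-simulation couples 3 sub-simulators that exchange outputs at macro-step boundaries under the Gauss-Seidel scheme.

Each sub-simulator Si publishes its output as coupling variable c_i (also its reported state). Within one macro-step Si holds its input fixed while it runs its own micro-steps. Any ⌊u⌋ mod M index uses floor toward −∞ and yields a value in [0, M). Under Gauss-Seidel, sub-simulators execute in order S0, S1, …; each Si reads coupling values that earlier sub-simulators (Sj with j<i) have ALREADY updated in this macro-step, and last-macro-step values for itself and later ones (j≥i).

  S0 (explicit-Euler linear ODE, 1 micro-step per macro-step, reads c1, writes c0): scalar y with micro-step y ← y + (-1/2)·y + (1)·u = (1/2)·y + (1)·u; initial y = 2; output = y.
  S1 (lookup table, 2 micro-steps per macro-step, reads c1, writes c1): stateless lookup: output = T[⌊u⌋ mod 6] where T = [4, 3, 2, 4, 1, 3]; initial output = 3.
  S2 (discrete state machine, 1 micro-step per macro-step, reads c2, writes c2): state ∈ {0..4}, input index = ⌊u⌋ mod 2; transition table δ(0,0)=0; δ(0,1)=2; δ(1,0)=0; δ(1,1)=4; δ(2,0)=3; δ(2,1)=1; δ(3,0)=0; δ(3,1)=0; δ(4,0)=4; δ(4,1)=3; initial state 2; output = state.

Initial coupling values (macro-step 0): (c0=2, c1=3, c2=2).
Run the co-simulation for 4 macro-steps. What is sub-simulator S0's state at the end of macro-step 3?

macro 1: S0 reads c1=3 → after 1×micro: 4; S1 reads c1=3 → after 2×micro: 4; S2 reads c2=2 → after 1×micro: 3 ⇒ (c0=4, c1=4, c2=3)
macro 2: S0 reads c1=4 → after 1×micro: 6; S1 reads c1=4 → after 2×micro: 1; S2 reads c2=3 → after 1×micro: 0 ⇒ (c0=6, c1=1, c2=0)
macro 3: S0 reads c1=1 → after 1×micro: 4; S1 reads c1=1 → after 2×micro: 3; S2 reads c2=0 → after 1×micro: 0 ⇒ (c0=4, c1=3, c2=0)
macro 4: S0 reads c1=3 → after 1×micro: 5; S1 reads c1=3 → after 2×micro: 4; S2 reads c2=0 → after 1×micro: 0 ⇒ (c0=5, c1=4, c2=0)

S0 state at macro-step 3 = 4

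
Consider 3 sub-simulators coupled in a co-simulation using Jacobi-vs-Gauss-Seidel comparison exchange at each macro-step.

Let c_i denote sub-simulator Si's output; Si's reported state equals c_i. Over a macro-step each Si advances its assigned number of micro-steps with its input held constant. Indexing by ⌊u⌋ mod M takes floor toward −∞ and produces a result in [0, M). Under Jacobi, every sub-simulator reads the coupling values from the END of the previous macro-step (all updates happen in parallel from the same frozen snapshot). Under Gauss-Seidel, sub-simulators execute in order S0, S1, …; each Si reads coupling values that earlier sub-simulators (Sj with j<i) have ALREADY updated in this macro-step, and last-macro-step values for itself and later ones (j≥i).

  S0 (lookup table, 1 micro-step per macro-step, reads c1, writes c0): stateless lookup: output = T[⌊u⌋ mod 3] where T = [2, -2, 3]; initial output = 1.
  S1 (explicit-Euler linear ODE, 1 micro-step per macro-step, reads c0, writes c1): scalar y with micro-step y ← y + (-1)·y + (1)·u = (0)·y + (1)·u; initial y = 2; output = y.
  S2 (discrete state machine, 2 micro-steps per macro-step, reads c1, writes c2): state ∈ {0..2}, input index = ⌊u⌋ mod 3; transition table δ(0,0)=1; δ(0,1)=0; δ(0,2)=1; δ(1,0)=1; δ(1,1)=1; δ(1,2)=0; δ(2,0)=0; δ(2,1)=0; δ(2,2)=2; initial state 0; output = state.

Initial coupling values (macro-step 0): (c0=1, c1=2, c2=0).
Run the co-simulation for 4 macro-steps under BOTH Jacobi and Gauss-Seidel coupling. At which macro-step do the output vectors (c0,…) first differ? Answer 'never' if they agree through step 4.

[Jacobi] macro 1: S0 reads c1=2 → after 1×micro: 3; S1 reads c0=1 → after 1×micro: 1; S2 reads c1=2 → after 2×micro: 0 ⇒ (c0=3, c1=1, c2=0)
[Jacobi] macro 2: S0 reads c1=1 → after 1×micro: -2; S1 reads c0=3 → after 1×micro: 3; S2 reads c1=1 → after 2×micro: 0 ⇒ (c0=-2, c1=3, c2=0)
[Jacobi] macro 3: S0 reads c1=3 → after 1×micro: 2; S1 reads c0=-2 → after 1×micro: -2; S2 reads c1=3 → after 2×micro: 1 ⇒ (c0=2, c1=-2, c2=1)
[Jacobi] macro 4: S0 reads c1=-2 → after 1×micro: -2; S1 reads c0=2 → after 1×micro: 2; S2 reads c1=-2 → after 2×micro: 1 ⇒ (c0=-2, c1=2, c2=1)
[Gauss-Seidel] macro 1: S0 reads c1=2 → after 1×micro: 3; S1 reads c0=3 → after 1×micro: 3; S2 reads c1=3 → after 2×micro: 1 ⇒ (c0=3, c1=3, c2=1)
[Gauss-Seidel] macro 2: S0 reads c1=3 → after 1×micro: 2; S1 reads c0=2 → after 1×micro: 2; S2 reads c1=2 → after 2×micro: 1 ⇒ (c0=2, c1=2, c2=1)
[Gauss-Seidel] macro 3: S0 reads c1=2 → after 1×micro: 3; S1 reads c0=3 → after 1×micro: 3; S2 reads c1=3 → after 2×micro: 1 ⇒ (c0=3, c1=3, c2=1)
[Gauss-Seidel] macro 4: S0 reads c1=3 → after 1×micro: 2; S1 reads c0=2 → after 1×micro: 2; S2 reads c1=2 → after 2×micro: 1 ⇒ (c0=2, c1=2, c2=1)

first divergence at macro-step: 1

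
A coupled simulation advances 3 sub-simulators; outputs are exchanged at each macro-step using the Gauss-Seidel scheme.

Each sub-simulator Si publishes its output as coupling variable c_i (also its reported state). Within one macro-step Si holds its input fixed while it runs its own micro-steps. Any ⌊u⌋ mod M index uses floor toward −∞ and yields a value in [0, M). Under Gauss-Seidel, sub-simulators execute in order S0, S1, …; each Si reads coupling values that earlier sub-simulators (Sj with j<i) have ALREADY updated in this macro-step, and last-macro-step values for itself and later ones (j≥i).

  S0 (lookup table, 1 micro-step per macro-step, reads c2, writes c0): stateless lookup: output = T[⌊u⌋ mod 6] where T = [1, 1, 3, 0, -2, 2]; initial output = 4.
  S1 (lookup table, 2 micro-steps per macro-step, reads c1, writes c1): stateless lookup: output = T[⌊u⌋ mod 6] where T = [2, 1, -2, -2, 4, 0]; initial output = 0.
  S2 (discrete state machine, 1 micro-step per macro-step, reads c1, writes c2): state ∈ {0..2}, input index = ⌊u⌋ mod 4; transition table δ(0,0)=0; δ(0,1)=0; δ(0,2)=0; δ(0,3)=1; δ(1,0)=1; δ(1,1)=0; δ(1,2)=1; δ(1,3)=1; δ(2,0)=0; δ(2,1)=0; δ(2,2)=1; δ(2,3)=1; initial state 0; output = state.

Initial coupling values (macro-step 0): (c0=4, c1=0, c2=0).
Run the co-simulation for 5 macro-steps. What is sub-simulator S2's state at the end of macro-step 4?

S2 state at macro-step 4 = 0

macro 1: S0 reads c2=0 → after 1×micro: 1; S1 reads c1=0 → after 2×micro: 2; S2 reads c1=2 → after 1×micro: 0 ⇒ (c0=1, c1=2, c2=0)
macro 2: S0 reads c2=0 → after 1×micro: 1; S1 reads c1=2 → after 2×micro: -2; S2 reads c1=-2 → after 1×micro: 0 ⇒ (c0=1, c1=-2, c2=0)
macro 3: S0 reads c2=0 → after 1×micro: 1; S1 reads c1=-2 → after 2×micro: 4; S2 reads c1=4 → after 1×micro: 0 ⇒ (c0=1, c1=4, c2=0)
macro 4: S0 reads c2=0 → after 1×micro: 1; S1 reads c1=4 → after 2×micro: 4; S2 reads c1=4 → after 1×micro: 0 ⇒ (c0=1, c1=4, c2=0)
macro 5: S0 reads c2=0 → after 1×micro: 1; S1 reads c1=4 → after 2×micro: 4; S2 reads c1=4 → after 1×micro: 0 ⇒ (c0=1, c1=4, c2=0)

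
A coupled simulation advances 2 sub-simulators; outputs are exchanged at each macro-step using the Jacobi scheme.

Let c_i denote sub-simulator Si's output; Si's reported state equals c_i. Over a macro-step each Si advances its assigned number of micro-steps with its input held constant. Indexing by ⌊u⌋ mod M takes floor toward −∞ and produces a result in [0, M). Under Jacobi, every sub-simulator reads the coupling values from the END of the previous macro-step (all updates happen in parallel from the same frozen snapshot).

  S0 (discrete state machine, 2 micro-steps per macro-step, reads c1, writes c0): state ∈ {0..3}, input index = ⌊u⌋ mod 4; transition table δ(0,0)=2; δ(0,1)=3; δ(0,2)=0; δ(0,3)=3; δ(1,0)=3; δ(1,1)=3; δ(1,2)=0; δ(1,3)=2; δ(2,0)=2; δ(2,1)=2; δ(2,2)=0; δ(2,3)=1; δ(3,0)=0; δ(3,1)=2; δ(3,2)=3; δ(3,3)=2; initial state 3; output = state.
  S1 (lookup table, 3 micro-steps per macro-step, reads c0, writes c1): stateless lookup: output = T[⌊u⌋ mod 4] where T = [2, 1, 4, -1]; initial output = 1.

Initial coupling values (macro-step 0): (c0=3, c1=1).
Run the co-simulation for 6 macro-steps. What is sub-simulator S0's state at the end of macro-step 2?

macro 1: S0 reads c1=1 → after 2×micro: 2; S1 reads c0=3 → after 3×micro: -1 ⇒ (c0=2, c1=-1)
macro 2: S0 reads c1=-1 → after 2×micro: 2; S1 reads c0=2 → after 3×micro: 4 ⇒ (c0=2, c1=4)
macro 3: S0 reads c1=4 → after 2×micro: 2; S1 reads c0=2 → after 3×micro: 4 ⇒ (c0=2, c1=4)
macro 4: S0 reads c1=4 → after 2×micro: 2; S1 reads c0=2 → after 3×micro: 4 ⇒ (c0=2, c1=4)
macro 5: S0 reads c1=4 → after 2×micro: 2; S1 reads c0=2 → after 3×micro: 4 ⇒ (c0=2, c1=4)
macro 6: S0 reads c1=4 → after 2×micro: 2; S1 reads c0=2 → after 3×micro: 4 ⇒ (c0=2, c1=4)

S0 state at macro-step 2 = 2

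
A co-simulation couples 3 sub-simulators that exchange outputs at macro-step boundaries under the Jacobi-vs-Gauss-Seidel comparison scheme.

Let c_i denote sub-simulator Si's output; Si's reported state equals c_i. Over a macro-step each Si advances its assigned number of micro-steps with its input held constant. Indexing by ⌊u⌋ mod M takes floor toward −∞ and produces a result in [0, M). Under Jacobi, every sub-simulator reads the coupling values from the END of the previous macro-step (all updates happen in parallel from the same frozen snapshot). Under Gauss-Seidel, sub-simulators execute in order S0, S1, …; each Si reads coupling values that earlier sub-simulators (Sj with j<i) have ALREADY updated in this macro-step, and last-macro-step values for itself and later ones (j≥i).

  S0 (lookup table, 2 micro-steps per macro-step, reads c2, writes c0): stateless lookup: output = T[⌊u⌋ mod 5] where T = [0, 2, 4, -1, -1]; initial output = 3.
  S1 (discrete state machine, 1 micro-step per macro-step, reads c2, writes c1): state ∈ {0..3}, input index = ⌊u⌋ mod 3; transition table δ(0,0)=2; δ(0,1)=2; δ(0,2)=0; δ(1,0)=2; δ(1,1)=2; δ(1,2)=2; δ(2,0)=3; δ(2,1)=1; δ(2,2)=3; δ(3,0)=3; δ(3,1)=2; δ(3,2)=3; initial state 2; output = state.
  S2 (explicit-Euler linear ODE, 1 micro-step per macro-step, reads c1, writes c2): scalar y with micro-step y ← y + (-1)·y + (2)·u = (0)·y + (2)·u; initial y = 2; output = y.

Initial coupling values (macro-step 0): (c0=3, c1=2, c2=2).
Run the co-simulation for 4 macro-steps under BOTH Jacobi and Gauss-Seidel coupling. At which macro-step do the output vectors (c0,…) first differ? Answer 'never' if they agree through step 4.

[Jacobi] macro 1: S0 reads c2=2 → after 2×micro: 4; S1 reads c2=2 → after 1×micro: 3; S2 reads c1=2 → after 1×micro: 4 ⇒ (c0=4, c1=3, c2=4)
[Jacobi] macro 2: S0 reads c2=4 → after 2×micro: -1; S1 reads c2=4 → after 1×micro: 2; S2 reads c1=3 → after 1×micro: 6 ⇒ (c0=-1, c1=2, c2=6)
[Jacobi] macro 3: S0 reads c2=6 → after 2×micro: 2; S1 reads c2=6 → after 1×micro: 3; S2 reads c1=2 → after 1×micro: 4 ⇒ (c0=2, c1=3, c2=4)
[Jacobi] macro 4: S0 reads c2=4 → after 2×micro: -1; S1 reads c2=4 → after 1×micro: 2; S2 reads c1=3 → after 1×micro: 6 ⇒ (c0=-1, c1=2, c2=6)
[Gauss-Seidel] macro 1: S0 reads c2=2 → after 2×micro: 4; S1 reads c2=2 → after 1×micro: 3; S2 reads c1=3 → after 1×micro: 6 ⇒ (c0=4, c1=3, c2=6)
[Gauss-Seidel] macro 2: S0 reads c2=6 → after 2×micro: 2; S1 reads c2=6 → after 1×micro: 3; S2 reads c1=3 → after 1×micro: 6 ⇒ (c0=2, c1=3, c2=6)
[Gauss-Seidel] macro 3: S0 reads c2=6 → after 2×micro: 2; S1 reads c2=6 → after 1×micro: 3; S2 reads c1=3 → after 1×micro: 6 ⇒ (c0=2, c1=3, c2=6)
[Gauss-Seidel] macro 4: S0 reads c2=6 → after 2×micro: 2; S1 reads c2=6 → after 1×micro: 3; S2 reads c1=3 → after 1×micro: 6 ⇒ (c0=2, c1=3, c2=6)

first divergence at macro-step: 1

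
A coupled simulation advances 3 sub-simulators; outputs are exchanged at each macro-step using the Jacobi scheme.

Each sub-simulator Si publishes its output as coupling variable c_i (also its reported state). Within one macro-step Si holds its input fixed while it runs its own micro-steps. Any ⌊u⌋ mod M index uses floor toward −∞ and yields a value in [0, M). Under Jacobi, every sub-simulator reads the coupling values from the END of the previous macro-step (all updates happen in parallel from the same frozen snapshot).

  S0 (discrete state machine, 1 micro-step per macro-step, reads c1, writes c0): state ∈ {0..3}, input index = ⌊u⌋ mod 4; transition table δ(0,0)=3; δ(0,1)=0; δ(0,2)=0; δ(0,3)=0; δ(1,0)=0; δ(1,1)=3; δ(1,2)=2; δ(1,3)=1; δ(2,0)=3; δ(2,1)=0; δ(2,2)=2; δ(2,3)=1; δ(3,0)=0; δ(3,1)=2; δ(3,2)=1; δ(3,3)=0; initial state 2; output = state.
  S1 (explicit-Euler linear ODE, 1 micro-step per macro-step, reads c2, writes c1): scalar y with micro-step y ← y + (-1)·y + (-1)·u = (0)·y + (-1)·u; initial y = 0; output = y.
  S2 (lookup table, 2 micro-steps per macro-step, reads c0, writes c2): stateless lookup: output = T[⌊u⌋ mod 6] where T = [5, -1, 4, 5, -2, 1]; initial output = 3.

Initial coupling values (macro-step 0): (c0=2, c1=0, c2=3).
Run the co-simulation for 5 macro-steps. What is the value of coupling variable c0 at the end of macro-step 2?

macro 1: S0 reads c1=0 → after 1×micro: 3; S1 reads c2=3 → after 1×micro: -3; S2 reads c0=2 → after 2×micro: 4 ⇒ (c0=3, c1=-3, c2=4)
macro 2: S0 reads c1=-3 → after 1×micro: 2; S1 reads c2=4 → after 1×micro: -4; S2 reads c0=3 → after 2×micro: 5 ⇒ (c0=2, c1=-4, c2=5)
macro 3: S0 reads c1=-4 → after 1×micro: 3; S1 reads c2=5 → after 1×micro: -5; S2 reads c0=2 → after 2×micro: 4 ⇒ (c0=3, c1=-5, c2=4)
macro 4: S0 reads c1=-5 → after 1×micro: 0; S1 reads c2=4 → after 1×micro: -4; S2 reads c0=3 → after 2×micro: 5 ⇒ (c0=0, c1=-4, c2=5)
macro 5: S0 reads c1=-4 → after 1×micro: 3; S1 reads c2=5 → after 1×micro: -5; S2 reads c0=0 → after 2×micro: 5 ⇒ (c0=3, c1=-5, c2=5)

c0 at macro-step 2 = 2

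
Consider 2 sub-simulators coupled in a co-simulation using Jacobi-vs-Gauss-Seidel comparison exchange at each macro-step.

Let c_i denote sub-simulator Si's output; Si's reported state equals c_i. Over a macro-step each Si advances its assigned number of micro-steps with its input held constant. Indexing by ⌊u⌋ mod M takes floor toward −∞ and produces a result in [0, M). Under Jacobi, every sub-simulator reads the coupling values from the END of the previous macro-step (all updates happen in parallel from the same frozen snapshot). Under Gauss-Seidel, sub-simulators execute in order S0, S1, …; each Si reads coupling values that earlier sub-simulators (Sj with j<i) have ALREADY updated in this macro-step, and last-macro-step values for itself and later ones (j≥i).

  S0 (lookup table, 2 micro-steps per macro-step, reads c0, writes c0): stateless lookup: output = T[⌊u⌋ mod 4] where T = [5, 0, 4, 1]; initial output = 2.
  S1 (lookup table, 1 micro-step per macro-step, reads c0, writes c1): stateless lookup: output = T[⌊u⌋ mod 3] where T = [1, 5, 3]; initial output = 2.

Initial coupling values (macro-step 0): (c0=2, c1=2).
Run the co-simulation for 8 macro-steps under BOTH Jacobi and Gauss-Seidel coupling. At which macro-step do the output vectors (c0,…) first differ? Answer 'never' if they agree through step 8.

[Jacobi] macro 1: S0 reads c0=2 → after 2×micro: 4; S1 reads c0=2 → after 1×micro: 3 ⇒ (c0=4, c1=3)
[Jacobi] macro 2: S0 reads c0=4 → after 2×micro: 5; S1 reads c0=4 → after 1×micro: 5 ⇒ (c0=5, c1=5)
[Jacobi] macro 3: S0 reads c0=5 → after 2×micro: 0; S1 reads c0=5 → after 1×micro: 3 ⇒ (c0=0, c1=3)
[Jacobi] macro 4: S0 reads c0=0 → after 2×micro: 5; S1 reads c0=0 → after 1×micro: 1 ⇒ (c0=5, c1=1)
[Jacobi] macro 5: S0 reads c0=5 → after 2×micro: 0; S1 reads c0=5 → after 1×micro: 3 ⇒ (c0=0, c1=3)
[Jacobi] macro 6: S0 reads c0=0 → after 2×micro: 5; S1 reads c0=0 → after 1×micro: 1 ⇒ (c0=5, c1=1)
[Jacobi] macro 7: S0 reads c0=5 → after 2×micro: 0; S1 reads c0=5 → after 1×micro: 3 ⇒ (c0=0, c1=3)
[Jacobi] macro 8: S0 reads c0=0 → after 2×micro: 5; S1 reads c0=0 → after 1×micro: 1 ⇒ (c0=5, c1=1)
[Gauss-Seidel] macro 1: S0 reads c0=2 → after 2×micro: 4; S1 reads c0=4 → after 1×micro: 5 ⇒ (c0=4, c1=5)
[Gauss-Seidel] macro 2: S0 reads c0=4 → after 2×micro: 5; S1 reads c0=5 → after 1×micro: 3 ⇒ (c0=5, c1=3)
[Gauss-Seidel] macro 3: S0 reads c0=5 → after 2×micro: 0; S1 reads c0=0 → after 1×micro: 1 ⇒ (c0=0, c1=1)
[Gauss-Seidel] macro 4: S0 reads c0=0 → after 2×micro: 5; S1 reads c0=5 → after 1×micro: 3 ⇒ (c0=5, c1=3)
[Gauss-Seidel] macro 5: S0 reads c0=5 → after 2×micro: 0; S1 reads c0=0 → after 1×micro: 1 ⇒ (c0=0, c1=1)
[Gauss-Seidel] macro 6: S0 reads c0=0 → after 2×micro: 5; S1 reads c0=5 → after 1×micro: 3 ⇒ (c0=5, c1=3)
[Gauss-Seidel] macro 7: S0 reads c0=5 → after 2×micro: 0; S1 reads c0=0 → after 1×micro: 1 ⇒ (c0=0, c1=1)
[Gauss-Seidel] macro 8: S0 reads c0=0 → after 2×micro: 5; S1 reads c0=5 → after 1×micro: 3 ⇒ (c0=5, c1=3)

first divergence at macro-step: 1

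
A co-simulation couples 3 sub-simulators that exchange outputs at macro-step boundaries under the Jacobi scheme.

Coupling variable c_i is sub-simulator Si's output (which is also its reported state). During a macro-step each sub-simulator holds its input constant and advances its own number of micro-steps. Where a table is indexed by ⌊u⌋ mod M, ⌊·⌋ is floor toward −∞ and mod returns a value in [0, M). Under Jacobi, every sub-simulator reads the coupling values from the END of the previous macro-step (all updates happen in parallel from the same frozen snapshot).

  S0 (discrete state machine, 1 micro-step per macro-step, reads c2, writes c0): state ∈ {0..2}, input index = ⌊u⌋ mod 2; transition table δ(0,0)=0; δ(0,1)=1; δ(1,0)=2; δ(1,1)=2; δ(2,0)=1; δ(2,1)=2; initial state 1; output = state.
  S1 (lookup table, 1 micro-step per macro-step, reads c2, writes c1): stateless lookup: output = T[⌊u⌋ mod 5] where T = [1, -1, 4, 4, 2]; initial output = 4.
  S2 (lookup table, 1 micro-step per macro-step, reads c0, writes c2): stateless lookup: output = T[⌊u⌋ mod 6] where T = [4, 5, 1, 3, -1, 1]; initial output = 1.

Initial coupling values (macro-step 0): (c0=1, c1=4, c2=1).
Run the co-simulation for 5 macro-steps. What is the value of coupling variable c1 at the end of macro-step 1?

macro 1: S0 reads c2=1 → after 1×micro: 2; S1 reads c2=1 → after 1×micro: -1; S2 reads c0=1 → after 1×micro: 5 ⇒ (c0=2, c1=-1, c2=5)
macro 2: S0 reads c2=5 → after 1×micro: 2; S1 reads c2=5 → after 1×micro: 1; S2 reads c0=2 → after 1×micro: 1 ⇒ (c0=2, c1=1, c2=1)
macro 3: S0 reads c2=1 → after 1×micro: 2; S1 reads c2=1 → after 1×micro: -1; S2 reads c0=2 → after 1×micro: 1 ⇒ (c0=2, c1=-1, c2=1)
macro 4: S0 reads c2=1 → after 1×micro: 2; S1 reads c2=1 → after 1×micro: -1; S2 reads c0=2 → after 1×micro: 1 ⇒ (c0=2, c1=-1, c2=1)
macro 5: S0 reads c2=1 → after 1×micro: 2; S1 reads c2=1 → after 1×micro: -1; S2 reads c0=2 → after 1×micro: 1 ⇒ (c0=2, c1=-1, c2=1)

c1 at macro-step 1 = -1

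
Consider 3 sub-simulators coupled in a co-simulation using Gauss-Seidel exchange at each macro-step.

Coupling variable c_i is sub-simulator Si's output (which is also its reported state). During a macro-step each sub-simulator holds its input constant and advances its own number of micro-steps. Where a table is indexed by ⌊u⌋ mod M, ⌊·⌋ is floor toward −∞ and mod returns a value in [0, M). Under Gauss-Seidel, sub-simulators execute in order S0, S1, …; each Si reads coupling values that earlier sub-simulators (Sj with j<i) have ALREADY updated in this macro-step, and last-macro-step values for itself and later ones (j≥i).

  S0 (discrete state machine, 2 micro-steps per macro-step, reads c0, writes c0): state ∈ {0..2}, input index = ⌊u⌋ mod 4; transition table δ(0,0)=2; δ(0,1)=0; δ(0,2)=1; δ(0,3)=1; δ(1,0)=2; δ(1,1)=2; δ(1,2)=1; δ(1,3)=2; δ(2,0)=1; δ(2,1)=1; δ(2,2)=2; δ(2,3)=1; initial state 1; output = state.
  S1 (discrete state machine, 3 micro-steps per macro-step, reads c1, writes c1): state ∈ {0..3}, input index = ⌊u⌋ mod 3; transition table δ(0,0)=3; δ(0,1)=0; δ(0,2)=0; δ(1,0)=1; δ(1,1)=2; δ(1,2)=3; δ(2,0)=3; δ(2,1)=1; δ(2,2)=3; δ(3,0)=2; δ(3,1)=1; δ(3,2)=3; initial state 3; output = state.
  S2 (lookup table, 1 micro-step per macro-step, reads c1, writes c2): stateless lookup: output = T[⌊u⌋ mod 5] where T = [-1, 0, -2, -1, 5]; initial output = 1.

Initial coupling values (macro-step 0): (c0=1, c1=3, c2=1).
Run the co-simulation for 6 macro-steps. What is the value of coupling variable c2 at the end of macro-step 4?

c2 at macro-step 4 = -1

macro 1: S0 reads c0=1 → after 2×micro: 1; S1 reads c1=3 → after 3×micro: 2; S2 reads c1=2 → after 1×micro: -2 ⇒ (c0=1, c1=2, c2=-2)
macro 2: S0 reads c0=1 → after 2×micro: 1; S1 reads c1=2 → after 3×micro: 3; S2 reads c1=3 → after 1×micro: -1 ⇒ (c0=1, c1=3, c2=-1)
macro 3: S0 reads c0=1 → after 2×micro: 1; S1 reads c1=3 → after 3×micro: 2; S2 reads c1=2 → after 1×micro: -2 ⇒ (c0=1, c1=2, c2=-2)
macro 4: S0 reads c0=1 → after 2×micro: 1; S1 reads c1=2 → after 3×micro: 3; S2 reads c1=3 → after 1×micro: -1 ⇒ (c0=1, c1=3, c2=-1)
macro 5: S0 reads c0=1 → after 2×micro: 1; S1 reads c1=3 → after 3×micro: 2; S2 reads c1=2 → after 1×micro: -2 ⇒ (c0=1, c1=2, c2=-2)
macro 6: S0 reads c0=1 → after 2×micro: 1; S1 reads c1=2 → after 3×micro: 3; S2 reads c1=3 → after 1×micro: -1 ⇒ (c0=1, c1=3, c2=-1)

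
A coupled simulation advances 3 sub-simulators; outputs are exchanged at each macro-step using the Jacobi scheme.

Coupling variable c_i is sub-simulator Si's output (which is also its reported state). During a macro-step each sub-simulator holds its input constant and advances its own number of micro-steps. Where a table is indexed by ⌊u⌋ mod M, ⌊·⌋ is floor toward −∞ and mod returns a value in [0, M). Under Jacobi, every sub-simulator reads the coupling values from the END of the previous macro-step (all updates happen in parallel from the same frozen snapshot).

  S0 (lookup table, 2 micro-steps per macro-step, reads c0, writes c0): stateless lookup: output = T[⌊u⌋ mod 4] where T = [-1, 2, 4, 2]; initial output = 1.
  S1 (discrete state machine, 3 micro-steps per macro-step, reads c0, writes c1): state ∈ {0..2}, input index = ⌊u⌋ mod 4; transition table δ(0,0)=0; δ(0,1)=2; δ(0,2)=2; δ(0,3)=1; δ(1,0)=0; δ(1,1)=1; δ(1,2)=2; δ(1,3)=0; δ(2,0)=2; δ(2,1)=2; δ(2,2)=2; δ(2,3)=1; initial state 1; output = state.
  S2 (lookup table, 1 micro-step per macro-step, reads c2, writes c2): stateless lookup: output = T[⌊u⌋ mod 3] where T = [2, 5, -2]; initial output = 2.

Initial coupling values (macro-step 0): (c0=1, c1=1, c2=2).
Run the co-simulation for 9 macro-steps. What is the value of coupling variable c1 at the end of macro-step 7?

macro 1: S0 reads c0=1 → after 2×micro: 2; S1 reads c0=1 → after 3×micro: 1; S2 reads c2=2 → after 1×micro: -2 ⇒ (c0=2, c1=1, c2=-2)
macro 2: S0 reads c0=2 → after 2×micro: 4; S1 reads c0=2 → after 3×micro: 2; S2 reads c2=-2 → after 1×micro: 5 ⇒ (c0=4, c1=2, c2=5)
macro 3: S0 reads c0=4 → after 2×micro: -1; S1 reads c0=4 → after 3×micro: 2; S2 reads c2=5 → after 1×micro: -2 ⇒ (c0=-1, c1=2, c2=-2)
macro 4: S0 reads c0=-1 → after 2×micro: 2; S1 reads c0=-1 → after 3×micro: 1; S2 reads c2=-2 → after 1×micro: 5 ⇒ (c0=2, c1=1, c2=5)
macro 5: S0 reads c0=2 → after 2×micro: 4; S1 reads c0=2 → after 3×micro: 2; S2 reads c2=5 → after 1×micro: -2 ⇒ (c0=4, c1=2, c2=-2)
macro 6: S0 reads c0=4 → after 2×micro: -1; S1 reads c0=4 → after 3×micro: 2; S2 reads c2=-2 → after 1×micro: 5 ⇒ (c0=-1, c1=2, c2=5)
macro 7: S0 reads c0=-1 → after 2×micro: 2; S1 reads c0=-1 → after 3×micro: 1; S2 reads c2=5 → after 1×micro: -2 ⇒ (c0=2, c1=1, c2=-2)
macro 8: S0 reads c0=2 → after 2×micro: 4; S1 reads c0=2 → after 3×micro: 2; S2 reads c2=-2 → after 1×micro: 5 ⇒ (c0=4, c1=2, c2=5)
macro 9: S0 reads c0=4 → after 2×micro: -1; S1 reads c0=4 → after 3×micro: 2; S2 reads c2=5 → after 1×micro: -2 ⇒ (c0=-1, c1=2, c2=-2)

c1 at macro-step 7 = 1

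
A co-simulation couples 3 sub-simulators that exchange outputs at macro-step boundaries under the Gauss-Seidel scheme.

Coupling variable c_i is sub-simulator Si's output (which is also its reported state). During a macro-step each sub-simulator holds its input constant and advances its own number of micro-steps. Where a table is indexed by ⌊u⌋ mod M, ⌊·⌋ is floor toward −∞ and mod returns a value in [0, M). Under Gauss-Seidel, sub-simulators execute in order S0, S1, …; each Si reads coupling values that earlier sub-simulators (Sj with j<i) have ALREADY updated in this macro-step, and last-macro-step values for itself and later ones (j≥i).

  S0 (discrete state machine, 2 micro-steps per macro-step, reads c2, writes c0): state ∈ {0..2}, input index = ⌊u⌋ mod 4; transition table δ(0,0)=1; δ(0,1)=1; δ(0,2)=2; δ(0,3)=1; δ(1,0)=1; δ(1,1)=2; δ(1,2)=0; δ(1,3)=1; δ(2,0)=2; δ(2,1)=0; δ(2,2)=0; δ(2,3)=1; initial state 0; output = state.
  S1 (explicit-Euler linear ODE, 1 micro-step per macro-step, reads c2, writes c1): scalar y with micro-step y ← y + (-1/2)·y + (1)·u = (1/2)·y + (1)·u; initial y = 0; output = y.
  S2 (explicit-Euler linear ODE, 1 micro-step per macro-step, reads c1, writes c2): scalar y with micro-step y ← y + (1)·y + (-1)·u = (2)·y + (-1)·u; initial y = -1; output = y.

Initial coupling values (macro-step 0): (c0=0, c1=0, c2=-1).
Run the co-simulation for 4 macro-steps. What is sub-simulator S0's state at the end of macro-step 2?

macro 1: S0 reads c2=-1 → after 2×micro: 1; S1 reads c2=-1 → after 1×micro: -1; S2 reads c1=-1 → after 1×micro: -1 ⇒ (c0=1, c1=-1, c2=-1)
macro 2: S0 reads c2=-1 → after 2×micro: 1; S1 reads c2=-1 → after 1×micro: -3/2; S2 reads c1=-3/2 → after 1×micro: -1/2 ⇒ (c0=1, c1=-3/2, c2=-1/2)
macro 3: S0 reads c2=-1/2 → after 2×micro: 1; S1 reads c2=-1/2 → after 1×micro: -5/4; S2 reads c1=-5/4 → after 1×micro: 1/4 ⇒ (c0=1, c1=-5/4, c2=1/4)
macro 4: S0 reads c2=1/4 → after 2×micro: 1; S1 reads c2=1/4 → after 1×micro: -3/8; S2 reads c1=-3/8 → after 1×micro: 7/8 ⇒ (c0=1, c1=-3/8, c2=7/8)

S0 state at macro-step 2 = 1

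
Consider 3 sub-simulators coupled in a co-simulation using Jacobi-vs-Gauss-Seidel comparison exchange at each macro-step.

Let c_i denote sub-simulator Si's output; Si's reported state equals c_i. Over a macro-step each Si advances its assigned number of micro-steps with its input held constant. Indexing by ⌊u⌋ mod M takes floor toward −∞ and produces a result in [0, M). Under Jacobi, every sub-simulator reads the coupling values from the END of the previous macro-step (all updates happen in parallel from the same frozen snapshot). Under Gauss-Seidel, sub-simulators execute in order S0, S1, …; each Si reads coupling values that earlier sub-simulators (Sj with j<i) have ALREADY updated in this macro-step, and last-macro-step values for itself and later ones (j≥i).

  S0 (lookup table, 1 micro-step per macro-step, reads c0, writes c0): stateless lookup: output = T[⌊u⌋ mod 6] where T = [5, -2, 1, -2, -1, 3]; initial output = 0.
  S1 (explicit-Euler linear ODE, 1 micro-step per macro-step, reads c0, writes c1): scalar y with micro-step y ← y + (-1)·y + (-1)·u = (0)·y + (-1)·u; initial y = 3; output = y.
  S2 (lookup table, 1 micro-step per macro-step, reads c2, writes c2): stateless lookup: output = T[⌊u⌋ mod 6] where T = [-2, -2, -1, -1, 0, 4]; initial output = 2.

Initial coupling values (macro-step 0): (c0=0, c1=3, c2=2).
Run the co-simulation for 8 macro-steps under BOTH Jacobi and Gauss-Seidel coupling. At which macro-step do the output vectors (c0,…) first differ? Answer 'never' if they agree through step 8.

[Jacobi] macro 1: S0 reads c0=0 → after 1×micro: 5; S1 reads c0=0 → after 1×micro: 0; S2 reads c2=2 → after 1×micro: -1 ⇒ (c0=5, c1=0, c2=-1)
[Jacobi] macro 2: S0 reads c0=5 → after 1×micro: 3; S1 reads c0=5 → after 1×micro: -5; S2 reads c2=-1 → after 1×micro: 4 ⇒ (c0=3, c1=-5, c2=4)
[Jacobi] macro 3: S0 reads c0=3 → after 1×micro: -2; S1 reads c0=3 → after 1×micro: -3; S2 reads c2=4 → after 1×micro: 0 ⇒ (c0=-2, c1=-3, c2=0)
[Jacobi] macro 4: S0 reads c0=-2 → after 1×micro: -1; S1 reads c0=-2 → after 1×micro: 2; S2 reads c2=0 → after 1×micro: -2 ⇒ (c0=-1, c1=2, c2=-2)
[Jacobi] macro 5: S0 reads c0=-1 → after 1×micro: 3; S1 reads c0=-1 → after 1×micro: 1; S2 reads c2=-2 → after 1×micro: 0 ⇒ (c0=3, c1=1, c2=0)
[Jacobi] macro 6: S0 reads c0=3 → after 1×micro: -2; S1 reads c0=3 → after 1×micro: -3; S2 reads c2=0 → after 1×micro: -2 ⇒ (c0=-2, c1=-3, c2=-2)
[Jacobi] macro 7: S0 reads c0=-2 → after 1×micro: -1; S1 reads c0=-2 → after 1×micro: 2; S2 reads c2=-2 → after 1×micro: 0 ⇒ (c0=-1, c1=2, c2=0)
[Jacobi] macro 8: S0 reads c0=-1 → after 1×micro: 3; S1 reads c0=-1 → after 1×micro: 1; S2 reads c2=0 → after 1×micro: -2 ⇒ (c0=3, c1=1, c2=-2)
[Gauss-Seidel] macro 1: S0 reads c0=0 → after 1×micro: 5; S1 reads c0=5 → after 1×micro: -5; S2 reads c2=2 → after 1×micro: -1 ⇒ (c0=5, c1=-5, c2=-1)
[Gauss-Seidel] macro 2: S0 reads c0=5 → after 1×micro: 3; S1 reads c0=3 → after 1×micro: -3; S2 reads c2=-1 → after 1×micro: 4 ⇒ (c0=3, c1=-3, c2=4)
[Gauss-Seidel] macro 3: S0 reads c0=3 → after 1×micro: -2; S1 reads c0=-2 → after 1×micro: 2; S2 reads c2=4 → after 1×micro: 0 ⇒ (c0=-2, c1=2, c2=0)
[Gauss-Seidel] macro 4: S0 reads c0=-2 → after 1×micro: -1; S1 reads c0=-1 → after 1×micro: 1; S2 reads c2=0 → after 1×micro: -2 ⇒ (c0=-1, c1=1, c2=-2)
[Gauss-Seidel] macro 5: S0 reads c0=-1 → after 1×micro: 3; S1 reads c0=3 → after 1×micro: -3; S2 reads c2=-2 → after 1×micro: 0 ⇒ (c0=3, c1=-3, c2=0)
[Gauss-Seidel] macro 6: S0 reads c0=3 → after 1×micro: -2; S1 reads c0=-2 → after 1×micro: 2; S2 reads c2=0 → after 1×micro: -2 ⇒ (c0=-2, c1=2, c2=-2)
[Gauss-Seidel] macro 7: S0 reads c0=-2 → after 1×micro: -1; S1 reads c0=-1 → after 1×micro: 1; S2 reads c2=-2 → after 1×micro: 0 ⇒ (c0=-1, c1=1, c2=0)
[Gauss-Seidel] macro 8: S0 reads c0=-1 → after 1×micro: 3; S1 reads c0=3 → after 1×micro: -3; S2 reads c2=0 → after 1×micro: -2 ⇒ (c0=3, c1=-3, c2=-2)

first divergence at macro-step: 1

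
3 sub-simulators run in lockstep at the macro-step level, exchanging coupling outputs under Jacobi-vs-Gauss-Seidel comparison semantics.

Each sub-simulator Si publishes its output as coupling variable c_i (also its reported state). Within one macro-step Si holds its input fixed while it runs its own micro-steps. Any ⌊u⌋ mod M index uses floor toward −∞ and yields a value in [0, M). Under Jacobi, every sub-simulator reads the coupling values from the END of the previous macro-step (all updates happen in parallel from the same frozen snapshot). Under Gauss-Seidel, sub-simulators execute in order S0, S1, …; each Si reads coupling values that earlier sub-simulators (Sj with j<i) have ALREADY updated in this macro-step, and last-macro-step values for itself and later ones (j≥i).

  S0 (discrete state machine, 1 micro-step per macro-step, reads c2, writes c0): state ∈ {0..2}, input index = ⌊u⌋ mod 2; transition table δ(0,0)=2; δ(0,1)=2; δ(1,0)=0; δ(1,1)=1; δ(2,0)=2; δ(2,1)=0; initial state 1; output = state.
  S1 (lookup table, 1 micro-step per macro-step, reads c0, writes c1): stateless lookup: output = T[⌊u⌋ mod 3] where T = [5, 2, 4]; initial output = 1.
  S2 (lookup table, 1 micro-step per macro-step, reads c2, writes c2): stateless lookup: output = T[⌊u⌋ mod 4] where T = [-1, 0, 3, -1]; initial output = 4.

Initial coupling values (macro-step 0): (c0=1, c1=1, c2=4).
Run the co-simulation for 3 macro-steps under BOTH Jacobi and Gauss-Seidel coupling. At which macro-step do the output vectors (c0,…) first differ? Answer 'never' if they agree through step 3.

[Jacobi] macro 1: S0 reads c2=4 → after 1×micro: 0; S1 reads c0=1 → after 1×micro: 2; S2 reads c2=4 → after 1×micro: -1 ⇒ (c0=0, c1=2, c2=-1)
[Jacobi] macro 2: S0 reads c2=-1 → after 1×micro: 2; S1 reads c0=0 → after 1×micro: 5; S2 reads c2=-1 → after 1×micro: -1 ⇒ (c0=2, c1=5, c2=-1)
[Jacobi] macro 3: S0 reads c2=-1 → after 1×micro: 0; S1 reads c0=2 → after 1×micro: 4; S2 reads c2=-1 → after 1×micro: -1 ⇒ (c0=0, c1=4, c2=-1)
[Gauss-Seidel] macro 1: S0 reads c2=4 → after 1×micro: 0; S1 reads c0=0 → after 1×micro: 5; S2 reads c2=4 → after 1×micro: -1 ⇒ (c0=0, c1=5, c2=-1)
[Gauss-Seidel] macro 2: S0 reads c2=-1 → after 1×micro: 2; S1 reads c0=2 → after 1×micro: 4; S2 reads c2=-1 → after 1×micro: -1 ⇒ (c0=2, c1=4, c2=-1)
[Gauss-Seidel] macro 3: S0 reads c2=-1 → after 1×micro: 0; S1 reads c0=0 → after 1×micro: 5; S2 reads c2=-1 → after 1×micro: -1 ⇒ (c0=0, c1=5, c2=-1)

first divergence at macro-step: 1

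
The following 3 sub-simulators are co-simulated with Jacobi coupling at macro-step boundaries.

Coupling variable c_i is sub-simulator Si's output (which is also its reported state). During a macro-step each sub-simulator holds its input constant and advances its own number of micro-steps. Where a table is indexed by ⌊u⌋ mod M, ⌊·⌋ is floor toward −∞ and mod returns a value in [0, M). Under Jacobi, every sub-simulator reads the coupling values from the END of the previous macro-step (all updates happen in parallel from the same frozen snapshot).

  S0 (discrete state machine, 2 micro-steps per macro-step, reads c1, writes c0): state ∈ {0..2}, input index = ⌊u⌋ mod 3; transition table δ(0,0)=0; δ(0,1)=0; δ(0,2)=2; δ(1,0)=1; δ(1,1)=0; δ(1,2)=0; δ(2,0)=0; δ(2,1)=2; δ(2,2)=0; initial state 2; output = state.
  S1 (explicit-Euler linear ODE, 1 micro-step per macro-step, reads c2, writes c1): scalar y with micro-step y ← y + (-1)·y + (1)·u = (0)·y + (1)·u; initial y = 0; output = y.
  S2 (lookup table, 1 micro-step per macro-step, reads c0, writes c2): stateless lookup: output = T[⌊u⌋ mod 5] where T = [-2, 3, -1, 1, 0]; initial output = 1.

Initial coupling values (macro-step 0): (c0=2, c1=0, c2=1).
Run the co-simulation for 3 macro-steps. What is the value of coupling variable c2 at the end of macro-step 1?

macro 1: S0 reads c1=0 → after 2×micro: 0; S1 reads c2=1 → after 1×micro: 1; S2 reads c0=2 → after 1×micro: -1 ⇒ (c0=0, c1=1, c2=-1)
macro 2: S0 reads c1=1 → after 2×micro: 0; S1 reads c2=-1 → after 1×micro: -1; S2 reads c0=0 → after 1×micro: -2 ⇒ (c0=0, c1=-1, c2=-2)
macro 3: S0 reads c1=-1 → after 2×micro: 0; S1 reads c2=-2 → after 1×micro: -2; S2 reads c0=0 → after 1×micro: -2 ⇒ (c0=0, c1=-2, c2=-2)

c2 at macro-step 1 = -1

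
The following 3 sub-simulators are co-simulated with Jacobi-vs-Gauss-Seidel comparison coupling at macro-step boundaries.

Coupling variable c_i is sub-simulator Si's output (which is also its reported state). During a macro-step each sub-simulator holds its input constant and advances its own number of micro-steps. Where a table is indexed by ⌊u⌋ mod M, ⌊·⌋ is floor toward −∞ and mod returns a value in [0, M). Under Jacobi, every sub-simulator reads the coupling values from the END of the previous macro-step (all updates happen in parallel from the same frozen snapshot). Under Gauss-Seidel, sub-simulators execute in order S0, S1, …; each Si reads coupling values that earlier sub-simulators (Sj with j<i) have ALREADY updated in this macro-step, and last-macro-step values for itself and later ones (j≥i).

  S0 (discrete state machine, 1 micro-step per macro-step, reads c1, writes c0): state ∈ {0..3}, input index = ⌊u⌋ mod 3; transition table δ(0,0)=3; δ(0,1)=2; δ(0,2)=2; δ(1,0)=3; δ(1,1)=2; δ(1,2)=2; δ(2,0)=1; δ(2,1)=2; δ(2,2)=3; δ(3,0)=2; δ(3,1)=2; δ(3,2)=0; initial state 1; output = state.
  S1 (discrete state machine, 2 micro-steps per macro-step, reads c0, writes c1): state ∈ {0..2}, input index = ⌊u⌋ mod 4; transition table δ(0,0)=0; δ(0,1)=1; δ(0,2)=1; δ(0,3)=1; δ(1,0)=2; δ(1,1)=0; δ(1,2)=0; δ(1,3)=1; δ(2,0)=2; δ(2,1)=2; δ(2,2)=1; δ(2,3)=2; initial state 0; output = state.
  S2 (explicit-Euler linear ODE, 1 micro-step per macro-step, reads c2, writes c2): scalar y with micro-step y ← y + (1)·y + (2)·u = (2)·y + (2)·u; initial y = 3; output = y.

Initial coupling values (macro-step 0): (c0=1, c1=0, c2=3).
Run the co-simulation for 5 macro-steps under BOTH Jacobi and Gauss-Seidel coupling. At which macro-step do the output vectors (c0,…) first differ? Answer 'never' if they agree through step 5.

first divergence at macro-step: 1

[Jacobi] macro 1: S0 reads c1=0 → after 1×micro: 3; S1 reads c0=1 → after 2×micro: 0; S2 reads c2=3 → after 1×micro: 12 ⇒ (c0=3, c1=0, c2=12)
[Jacobi] macro 2: S0 reads c1=0 → after 1×micro: 2; S1 reads c0=3 → after 2×micro: 1; S2 reads c2=12 → after 1×micro: 48 ⇒ (c0=2, c1=1, c2=48)
[Jacobi] macro 3: S0 reads c1=1 → after 1×micro: 2; S1 reads c0=2 → after 2×micro: 1; S2 reads c2=48 → after 1×micro: 192 ⇒ (c0=2, c1=1, c2=192)
[Jacobi] macro 4: S0 reads c1=1 → after 1×micro: 2; S1 reads c0=2 → after 2×micro: 1; S2 reads c2=192 → after 1×micro: 768 ⇒ (c0=2, c1=1, c2=768)
[Jacobi] macro 5: S0 reads c1=1 → after 1×micro: 2; S1 reads c0=2 → after 2×micro: 1; S2 reads c2=768 → after 1×micro: 3072 ⇒ (c0=2, c1=1, c2=3072)
[Gauss-Seidel] macro 1: S0 reads c1=0 → after 1×micro: 3; S1 reads c0=3 → after 2×micro: 1; S2 reads c2=3 → after 1×micro: 12 ⇒ (c0=3, c1=1, c2=12)
[Gauss-Seidel] macro 2: S0 reads c1=1 → after 1×micro: 2; S1 reads c0=2 → after 2×micro: 1; S2 reads c2=12 → after 1×micro: 48 ⇒ (c0=2, c1=1, c2=48)
[Gauss-Seidel] macro 3: S0 reads c1=1 → after 1×micro: 2; S1 reads c0=2 → after 2×micro: 1; S2 reads c2=48 → after 1×micro: 192 ⇒ (c0=2, c1=1, c2=192)
[Gauss-Seidel] macro 4: S0 reads c1=1 → after 1×micro: 2; S1 reads c0=2 → after 2×micro: 1; S2 reads c2=192 → after 1×micro: 768 ⇒ (c0=2, c1=1, c2=768)
[Gauss-Seidel] macro 5: S0 reads c1=1 → after 1×micro: 2; S1 reads c0=2 → after 2×micro: 1; S2 reads c2=768 → after 1×micro: 3072 ⇒ (c0=2, c1=1, c2=3072)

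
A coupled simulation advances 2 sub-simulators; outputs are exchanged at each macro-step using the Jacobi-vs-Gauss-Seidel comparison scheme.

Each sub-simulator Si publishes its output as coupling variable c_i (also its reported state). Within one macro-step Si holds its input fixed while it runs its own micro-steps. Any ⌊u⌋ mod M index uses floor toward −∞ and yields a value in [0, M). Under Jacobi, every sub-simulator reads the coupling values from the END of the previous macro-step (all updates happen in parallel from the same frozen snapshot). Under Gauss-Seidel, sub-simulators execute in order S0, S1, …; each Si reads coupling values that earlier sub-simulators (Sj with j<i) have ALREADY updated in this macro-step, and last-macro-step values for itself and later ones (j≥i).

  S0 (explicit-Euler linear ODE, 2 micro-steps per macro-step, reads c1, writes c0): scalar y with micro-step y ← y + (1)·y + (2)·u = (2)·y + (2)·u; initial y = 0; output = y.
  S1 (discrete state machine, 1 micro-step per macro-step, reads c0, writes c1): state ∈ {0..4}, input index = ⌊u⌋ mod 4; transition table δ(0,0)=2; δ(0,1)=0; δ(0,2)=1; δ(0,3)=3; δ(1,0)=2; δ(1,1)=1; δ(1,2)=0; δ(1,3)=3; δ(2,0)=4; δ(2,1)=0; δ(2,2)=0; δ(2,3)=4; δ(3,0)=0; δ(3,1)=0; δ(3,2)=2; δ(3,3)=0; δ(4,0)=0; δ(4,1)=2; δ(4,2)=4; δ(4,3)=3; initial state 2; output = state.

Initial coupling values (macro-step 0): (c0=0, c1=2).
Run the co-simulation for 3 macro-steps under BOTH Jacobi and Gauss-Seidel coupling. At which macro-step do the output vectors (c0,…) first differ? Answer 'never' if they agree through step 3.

first divergence at macro-step: never

[Jacobi] macro 1: S0 reads c1=2 → after 2×micro: 12; S1 reads c0=0 → after 1×micro: 4 ⇒ (c0=12, c1=4)
[Jacobi] macro 2: S0 reads c1=4 → after 2×micro: 72; S1 reads c0=12 → after 1×micro: 0 ⇒ (c0=72, c1=0)
[Jacobi] macro 3: S0 reads c1=0 → after 2×micro: 288; S1 reads c0=72 → after 1×micro: 2 ⇒ (c0=288, c1=2)
[Gauss-Seidel] macro 1: S0 reads c1=2 → after 2×micro: 12; S1 reads c0=12 → after 1×micro: 4 ⇒ (c0=12, c1=4)
[Gauss-Seidel] macro 2: S0 reads c1=4 → after 2×micro: 72; S1 reads c0=72 → after 1×micro: 0 ⇒ (c0=72, c1=0)
[Gauss-Seidel] macro 3: S0 reads c1=0 → after 2×micro: 288; S1 reads c0=288 → after 1×micro: 2 ⇒ (c0=288, c1=2)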